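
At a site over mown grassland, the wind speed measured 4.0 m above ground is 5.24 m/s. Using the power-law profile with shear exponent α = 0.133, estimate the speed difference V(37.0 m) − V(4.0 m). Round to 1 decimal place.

Power law: V₂ = V₁ · (z₂/z₁)^α = 5.24 × (9.2500)^0.133 = 7.0441 m/s
ΔV = 7.0441 − 5.24 = 1.8041 m/s

1.8 m/s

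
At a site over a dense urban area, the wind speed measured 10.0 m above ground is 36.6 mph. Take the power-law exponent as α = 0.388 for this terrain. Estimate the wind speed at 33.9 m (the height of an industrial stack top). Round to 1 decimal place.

Power-law profile: V₂ = V₁ · (z₂/z₁)^α
V₂ = 36.6 × (33.9/10.0)^0.388 = 36.6 × (3.3900)^0.388
    = 36.6 × 1.6059 = 58.7758 mph

58.8 mph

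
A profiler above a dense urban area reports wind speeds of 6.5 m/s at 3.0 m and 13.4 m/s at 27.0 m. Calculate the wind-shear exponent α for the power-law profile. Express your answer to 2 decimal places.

α ≈ 0.33

Power law: V₂/V₁ = (z₂/z₁)^α ⇒ α = ln(V₂/V₁) / ln(z₂/z₁)
α = ln(13.4/6.5) / ln(27.0/3.0) = ln(2.0615) / ln(9.0000)
  = 0.72345 / 2.19722 = 0.32926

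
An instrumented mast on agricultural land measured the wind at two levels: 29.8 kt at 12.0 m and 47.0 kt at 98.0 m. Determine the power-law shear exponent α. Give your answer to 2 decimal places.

Power law: V₂/V₁ = (z₂/z₁)^α ⇒ α = ln(V₂/V₁) / ln(z₂/z₁)
α = ln(47.0/29.8) / ln(98.0/12.0) = ln(1.5772) / ln(8.1667)
  = 0.45564 / 2.10006 = 0.21696

α ≈ 0.22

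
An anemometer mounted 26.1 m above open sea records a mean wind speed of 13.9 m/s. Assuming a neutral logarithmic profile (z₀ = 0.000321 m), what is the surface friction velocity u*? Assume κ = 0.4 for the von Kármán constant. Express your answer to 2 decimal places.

u* ≈ 0.49 m/s

Log law: V(z) = (u*/κ) · ln(z/z₀) ⇒ u* = κ · V / ln(z/z₀)
u* = 0.4 × 13.9 / ln(26.1/0.000321) = 0.4 × 13.9 / 11.3060
   = 5.5600 / 11.3060 = 0.4918 m/s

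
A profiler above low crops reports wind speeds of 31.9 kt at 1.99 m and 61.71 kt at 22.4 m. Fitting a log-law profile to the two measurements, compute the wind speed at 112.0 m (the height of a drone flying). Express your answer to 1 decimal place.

81.5 kt

Log law: V ∝ ln(z/z₀). From the pair, with r = V₁/V₂ = 0.51693,
ln z₀ = (ln z₁ − r·ln z₂)/(1 − r) = (0.6881 − 0.51693×3.1091)/0.48307 = -1.9025 → z₀ = 0.1492 m
V₃ = V₁ · ln(z₃/z₀)/ln(z₁/z₀) = 31.9 × 6.6210/2.5907 = 81.5278 kt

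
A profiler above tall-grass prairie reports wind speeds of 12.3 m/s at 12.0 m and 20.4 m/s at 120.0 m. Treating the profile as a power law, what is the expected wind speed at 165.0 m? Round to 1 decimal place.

First find α: α = ln(V₂/V₁)/ln(z₂/z₁) = ln(20.4/12.3)/ln(120.0/12.0) = 0.50594/2.30259 = 0.2197
Extrapolate from 120.0 m to 165.0 m: V₃ = 20.4 × (165.0/120.0)^0.2197 = 20.4 × 1.0725 = 21.8786 m/s

21.9 m/s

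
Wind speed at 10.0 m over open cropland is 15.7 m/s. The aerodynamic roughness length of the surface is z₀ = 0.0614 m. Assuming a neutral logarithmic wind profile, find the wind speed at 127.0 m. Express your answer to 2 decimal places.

Log law: V(z) ∝ ln(z/z₀), so V₂/V₁ = ln(z₂/z₀) / ln(z₁/z₀).
ln(127.0/0.0614) = 7.6345, ln(10.0/0.0614) = 5.0929
V₂ = 15.7 × 7.6345/5.0929 = 15.7 × 1.4990 = 23.5350 m/s

23.54 m/s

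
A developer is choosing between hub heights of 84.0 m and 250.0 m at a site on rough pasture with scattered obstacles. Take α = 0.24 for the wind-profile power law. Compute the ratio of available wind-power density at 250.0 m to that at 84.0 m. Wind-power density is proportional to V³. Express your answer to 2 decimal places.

Speed ratio: V_B/V_A = (z_B/z_A)^α = (250.0/84.0)^0.24 = (2.9762)^0.24 = 1.29921
Power-density ratio: P_B/P_A = (V_B/V_A)³ = (1.29921)³ = 2.19299

2.19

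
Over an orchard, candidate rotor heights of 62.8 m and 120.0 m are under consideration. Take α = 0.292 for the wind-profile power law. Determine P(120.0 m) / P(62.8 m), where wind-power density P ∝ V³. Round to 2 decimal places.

1.76

Speed ratio: V_B/V_A = (z_B/z_A)^α = (120.0/62.8)^0.292 = (1.9108)^0.292 = 1.20814
Power-density ratio: P_B/P_A = (V_B/V_A)³ = (1.20814)³ = 1.76340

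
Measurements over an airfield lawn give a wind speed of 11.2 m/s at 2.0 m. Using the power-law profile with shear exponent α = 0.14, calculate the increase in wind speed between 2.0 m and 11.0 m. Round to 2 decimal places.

Power law: V₂ = V₁ · (z₂/z₁)^α = 11.2 × (5.5000)^0.14 = 14.2190 m/s
ΔV = 14.2190 − 11.2 = 3.0190 m/s

3.02 m/s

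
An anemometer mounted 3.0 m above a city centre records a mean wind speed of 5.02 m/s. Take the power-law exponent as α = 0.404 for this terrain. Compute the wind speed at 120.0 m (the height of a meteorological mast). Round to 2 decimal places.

Power-law profile: V₂ = V₁ · (z₂/z₁)^α
V₂ = 5.02 × (120.0/3.0)^0.404 = 5.02 × (40.0000)^0.404
    = 5.02 × 4.4385 = 22.2811 m/s

22.28 m/s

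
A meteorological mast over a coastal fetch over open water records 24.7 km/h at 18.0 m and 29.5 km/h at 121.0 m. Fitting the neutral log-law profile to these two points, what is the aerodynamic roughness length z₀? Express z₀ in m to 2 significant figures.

z₀ ≈ 0.00099 m

Log law: V(z) ∝ ln(z/z₀). With r = V₁/V₂ = 24.7/29.5 = 0.83729,
r · ln(z₂/z₀) = ln(z₁/z₀) ⇒ ln z₀ = (ln z₁ − r·ln z₂)/(1 − r)
ln z₀ = (2.89037 − 0.83729×4.79579) / 0.16271 = -6.9146
z₀ = exp(-6.9146) = 0.0009932 m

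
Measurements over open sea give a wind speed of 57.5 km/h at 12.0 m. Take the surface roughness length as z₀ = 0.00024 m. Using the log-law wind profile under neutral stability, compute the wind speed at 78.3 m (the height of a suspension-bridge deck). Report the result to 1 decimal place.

Log law: V(z) ∝ ln(z/z₀), so V₂/V₁ = ln(z₂/z₀) / ln(z₁/z₀).
ln(78.3/0.00024) = 12.6954, ln(12.0/0.00024) = 10.8198
V₂ = 57.5 × 12.6954/10.8198 = 57.5 × 1.1734 = 67.4678 km/h

67.5 km/h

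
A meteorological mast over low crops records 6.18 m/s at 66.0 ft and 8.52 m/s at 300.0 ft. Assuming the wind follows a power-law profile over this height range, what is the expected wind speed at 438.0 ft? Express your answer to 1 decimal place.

First find α: α = ln(V₂/V₁)/ln(z₂/z₁) = ln(8.52/6.18)/ln(300.0/66.0) = 0.32110/1.51413 = 0.2121
Extrapolate from 300.0 ft to 438.0 ft: V₃ = 8.52 × (438.0/300.0)^0.2121 = 8.52 × 1.0836 = 9.2320 m/s

9.2 m/s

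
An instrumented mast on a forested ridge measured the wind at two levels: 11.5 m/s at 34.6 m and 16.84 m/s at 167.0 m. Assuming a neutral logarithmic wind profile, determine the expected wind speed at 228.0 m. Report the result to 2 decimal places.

17.90 m/s

Log law: V ∝ ln(z/z₀). From the pair, with r = V₁/V₂ = 0.68290,
ln z₀ = (ln z₁ − r·ln z₂)/(1 − r) = (3.5439 − 0.68290×5.1180)/0.31710 = 0.1539 → z₀ = 1.166 m
V₃ = V₁ · ln(z₃/z₀)/ln(z₁/z₀) = 11.5 × 5.2755/3.3900 = 17.8962 m/s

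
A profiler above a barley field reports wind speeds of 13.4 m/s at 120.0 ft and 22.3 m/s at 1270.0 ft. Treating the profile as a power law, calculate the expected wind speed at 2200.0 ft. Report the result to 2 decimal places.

25.11 m/s

First find α: α = ln(V₂/V₁)/ln(z₂/z₁) = ln(22.3/13.4)/ln(1270.0/120.0) = 0.50933/2.35928 = 0.2159
Extrapolate from 1270.0 ft to 2200.0 ft: V₃ = 22.3 × (2200.0/1270.0)^0.2159 = 22.3 × 1.1259 = 25.1084 m/s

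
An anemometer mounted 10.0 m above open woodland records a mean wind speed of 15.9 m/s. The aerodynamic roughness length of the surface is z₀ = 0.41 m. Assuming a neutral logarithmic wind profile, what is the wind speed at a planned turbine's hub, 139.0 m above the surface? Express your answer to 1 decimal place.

29.0 m/s

Log law: V(z) ∝ ln(z/z₀), so V₂/V₁ = ln(z₂/z₀) / ln(z₁/z₀).
ln(139.0/0.41) = 5.8261, ln(10.0/0.41) = 3.1942
V₂ = 15.9 × 5.8261/3.1942 = 15.9 × 1.8240 = 29.0010 m/s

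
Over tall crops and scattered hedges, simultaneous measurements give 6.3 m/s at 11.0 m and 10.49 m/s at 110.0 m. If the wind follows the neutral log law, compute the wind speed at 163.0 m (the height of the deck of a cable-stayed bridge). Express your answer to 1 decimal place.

11.2 m/s

Log law: V ∝ ln(z/z₀). From the pair, with r = V₁/V₂ = 0.60057,
ln z₀ = (ln z₁ − r·ln z₂)/(1 − r) = (2.3979 − 0.60057×4.7005)/0.39943 = -1.0642 → z₀ = 0.3450 m
V₃ = V₁ · ln(z₃/z₀)/ln(z₁/z₀) = 6.3 × 6.1580/3.4621 = 11.2056 m/s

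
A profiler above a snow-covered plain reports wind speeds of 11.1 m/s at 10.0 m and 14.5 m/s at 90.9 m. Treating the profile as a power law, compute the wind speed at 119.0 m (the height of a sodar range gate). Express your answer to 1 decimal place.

First find α: α = ln(V₂/V₁)/ln(z₂/z₁) = ln(14.5/11.1)/ln(90.9/10.0) = 0.26720/2.20717 = 0.1211
Extrapolate from 90.9 m to 119.0 m: V₃ = 14.5 × (119.0/90.9)^0.1211 = 14.5 × 1.0331 = 14.9806 m/s

15.0 m/s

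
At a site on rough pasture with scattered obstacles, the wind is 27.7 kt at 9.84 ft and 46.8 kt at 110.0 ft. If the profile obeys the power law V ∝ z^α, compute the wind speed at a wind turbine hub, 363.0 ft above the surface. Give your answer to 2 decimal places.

First find α: α = ln(V₂/V₁)/ln(z₂/z₁) = ln(46.8/27.7)/ln(110.0/9.84) = 0.52445/2.41402 = 0.2173
Extrapolate from 110.0 ft to 363.0 ft: V₃ = 46.8 × (363.0/110.0)^0.2173 = 46.8 × 1.2961 = 60.6588 kt

60.66 kt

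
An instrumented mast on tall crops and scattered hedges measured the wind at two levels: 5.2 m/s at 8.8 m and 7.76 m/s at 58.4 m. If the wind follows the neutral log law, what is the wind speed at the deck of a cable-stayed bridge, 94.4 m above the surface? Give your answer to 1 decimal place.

Log law: V ∝ ln(z/z₀). From the pair, with r = V₁/V₂ = 0.67010,
ln z₀ = (ln z₁ − r·ln z₂)/(1 − r) = (2.1748 − 0.67010×4.0673)/0.32990 = -1.6695 → z₀ = 0.1883 m
V₃ = V₁ · ln(z₃/z₀)/ln(z₁/z₀) = 5.2 × 6.2171/3.8443 = 8.4096 m/s

8.4 m/s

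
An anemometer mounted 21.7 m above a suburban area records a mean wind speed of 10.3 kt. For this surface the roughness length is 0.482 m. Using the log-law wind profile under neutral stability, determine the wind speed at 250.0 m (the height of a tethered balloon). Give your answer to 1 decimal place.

Log law: V(z) ∝ ln(z/z₀), so V₂/V₁ = ln(z₂/z₀) / ln(z₁/z₀).
ln(250.0/0.482) = 6.2513, ln(21.7/0.482) = 3.8071
V₂ = 10.3 × 6.2513/3.8071 = 10.3 × 1.6420 = 16.9125 kt

16.9 kt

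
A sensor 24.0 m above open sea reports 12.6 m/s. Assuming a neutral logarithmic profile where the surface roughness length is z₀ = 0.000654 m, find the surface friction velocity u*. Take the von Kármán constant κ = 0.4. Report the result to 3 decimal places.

u* ≈ 0.480 m/s

Log law: V(z) = (u*/κ) · ln(z/z₀) ⇒ u* = κ · V / ln(z/z₀)
u* = 0.4 × 12.6 / ln(24.0/0.000654) = 0.4 × 12.6 / 10.5105
   = 5.0400 / 10.5105 = 0.4795 m/s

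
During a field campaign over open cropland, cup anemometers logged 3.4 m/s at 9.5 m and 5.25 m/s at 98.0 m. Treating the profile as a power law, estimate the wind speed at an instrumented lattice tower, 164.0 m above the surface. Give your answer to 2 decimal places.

5.78 m/s

First find α: α = ln(V₂/V₁)/ln(z₂/z₁) = ln(5.25/3.4)/ln(98.0/9.5) = 0.43445/2.33368 = 0.1862
Extrapolate from 98.0 m to 164.0 m: V₃ = 5.25 × (164.0/98.0)^0.1862 = 5.25 × 1.1006 = 5.7782 m/s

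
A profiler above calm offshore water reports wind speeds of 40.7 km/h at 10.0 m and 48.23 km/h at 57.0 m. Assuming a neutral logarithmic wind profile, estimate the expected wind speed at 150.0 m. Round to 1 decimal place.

Log law: V ∝ ln(z/z₀). From the pair, with r = V₁/V₂ = 0.84387,
ln z₀ = (ln z₁ − r·ln z₂)/(1 − r) = (2.3026 − 0.84387×4.0431)/0.15613 = -7.1047 → z₀ = 0.0008212 m
V₃ = V₁ · ln(z₃/z₀)/ln(z₁/z₀) = 40.7 × 12.1154/9.4073 = 52.4162 km/h

52.4 km/h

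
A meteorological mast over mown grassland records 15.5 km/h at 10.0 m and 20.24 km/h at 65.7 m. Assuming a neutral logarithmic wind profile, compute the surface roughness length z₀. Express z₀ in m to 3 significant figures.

z₀ ≈ 0.0212 m

Log law: V(z) ∝ ln(z/z₀). With r = V₁/V₂ = 15.5/20.24 = 0.76581,
r · ln(z₂/z₀) = ln(z₁/z₀) ⇒ ln z₀ = (ln z₁ − r·ln z₂)/(1 − r)
ln z₀ = (2.30259 − 0.76581×4.18510) / 0.23419 = -3.8533
z₀ = exp(-3.8533) = 0.02121 m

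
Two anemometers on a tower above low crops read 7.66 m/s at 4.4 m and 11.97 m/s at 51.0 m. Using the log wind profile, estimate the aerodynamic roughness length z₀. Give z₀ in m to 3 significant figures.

Log law: V(z) ∝ ln(z/z₀). With r = V₁/V₂ = 7.66/11.97 = 0.63993,
r · ln(z₂/z₀) = ln(z₁/z₀) ⇒ ln z₀ = (ln z₁ − r·ln z₂)/(1 − r)
ln z₀ = (1.48160 − 0.63993×3.93183) / 0.36007 = -2.8731
z₀ = exp(-2.8731) = 0.05652 m

z₀ ≈ 0.0565 m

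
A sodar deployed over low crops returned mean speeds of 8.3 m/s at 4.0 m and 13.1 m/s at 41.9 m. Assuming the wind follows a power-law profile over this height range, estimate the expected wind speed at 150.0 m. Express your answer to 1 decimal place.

16.8 m/s

First find α: α = ln(V₂/V₁)/ln(z₂/z₁) = ln(13.1/8.3)/ln(41.9/4.0) = 0.45636/2.34899 = 0.1943
Extrapolate from 41.9 m to 150.0 m: V₃ = 13.1 × (150.0/41.9)^0.1943 = 13.1 × 1.2812 = 16.7833 m/s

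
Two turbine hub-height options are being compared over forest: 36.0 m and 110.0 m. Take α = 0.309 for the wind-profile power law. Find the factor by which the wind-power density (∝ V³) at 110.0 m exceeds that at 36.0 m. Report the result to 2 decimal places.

2.82

Speed ratio: V_B/V_A = (z_B/z_A)^α = (110.0/36.0)^0.309 = (3.0556)^0.309 = 1.41219
Power-density ratio: P_B/P_A = (V_B/V_A)³ = (1.41219)³ = 2.81630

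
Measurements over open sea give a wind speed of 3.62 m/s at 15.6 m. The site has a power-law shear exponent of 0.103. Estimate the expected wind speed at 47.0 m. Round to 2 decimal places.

Power-law profile: V₂ = V₁ · (z₂/z₁)^α
V₂ = 3.62 × (47.0/15.6)^0.103 = 3.62 × (3.0128)^0.103
    = 3.62 × 1.1203 = 4.0555 m/s

4.06 m/s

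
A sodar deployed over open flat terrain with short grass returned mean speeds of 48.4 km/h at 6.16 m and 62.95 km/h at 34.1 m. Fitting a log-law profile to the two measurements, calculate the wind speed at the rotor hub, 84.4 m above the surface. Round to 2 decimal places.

Log law: V ∝ ln(z/z₀). From the pair, with r = V₁/V₂ = 0.76886,
ln z₀ = (ln z₁ − r·ln z₂)/(1 − r) = (1.8181 − 0.76886×3.5293)/0.23114 = -3.8742 → z₀ = 0.02077 m
V₃ = V₁ · ln(z₃/z₀)/ln(z₁/z₀) = 48.4 × 8.3098/5.6923 = 70.6557 km/h

70.66 km/h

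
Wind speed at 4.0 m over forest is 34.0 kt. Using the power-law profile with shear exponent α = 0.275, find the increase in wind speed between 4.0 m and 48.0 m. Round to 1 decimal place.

Power law: V₂ = V₁ · (z₂/z₁)^α = 34.0 × (12.0000)^0.275 = 67.3370 kt
ΔV = 67.3370 − 34.0 = 33.3370 kt

33.3 kt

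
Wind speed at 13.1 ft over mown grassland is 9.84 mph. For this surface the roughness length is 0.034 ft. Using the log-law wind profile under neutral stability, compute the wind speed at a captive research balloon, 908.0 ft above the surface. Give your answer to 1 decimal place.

Log law: V(z) ∝ ln(z/z₀), so V₂/V₁ = ln(z₂/z₀) / ln(z₁/z₀).
ln(908.0/0.034) = 10.1926, ln(13.1/0.034) = 5.9540
V₂ = 9.84 × 10.1926/5.9540 = 9.84 × 1.7119 = 16.8451 mph

16.8 mph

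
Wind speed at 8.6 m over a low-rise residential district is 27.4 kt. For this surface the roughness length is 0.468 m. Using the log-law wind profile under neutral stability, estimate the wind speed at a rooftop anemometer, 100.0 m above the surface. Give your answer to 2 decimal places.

50.49 kt

Log law: V(z) ∝ ln(z/z₀), so V₂/V₁ = ln(z₂/z₀) / ln(z₁/z₀).
ln(100.0/0.468) = 5.3645, ln(8.6/0.468) = 2.9110
V₂ = 27.4 × 5.3645/2.9110 = 27.4 × 1.8428 = 50.4925 kt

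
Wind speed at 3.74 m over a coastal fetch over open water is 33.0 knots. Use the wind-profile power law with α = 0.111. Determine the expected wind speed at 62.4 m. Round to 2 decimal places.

Power-law profile: V₂ = V₁ · (z₂/z₁)^α
V₂ = 33.0 × (62.4/3.74)^0.111 = 33.0 × (16.6845)^0.111
    = 33.0 × 1.3667 = 45.1015 knots

45.10 knots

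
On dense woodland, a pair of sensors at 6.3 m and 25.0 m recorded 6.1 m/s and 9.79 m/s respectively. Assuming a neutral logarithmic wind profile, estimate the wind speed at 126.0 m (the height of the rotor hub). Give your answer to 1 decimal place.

Log law: V ∝ ln(z/z₀). From the pair, with r = V₁/V₂ = 0.62308,
ln z₀ = (ln z₁ − r·ln z₂)/(1 − r) = (1.8405 − 0.62308×3.2189)/0.37692 = -0.4380 → z₀ = 0.6453 m
V₃ = V₁ · ln(z₃/z₀)/ln(z₁/z₀) = 6.1 × 5.2743/2.2785 = 14.1201 m/s

14.1 m/s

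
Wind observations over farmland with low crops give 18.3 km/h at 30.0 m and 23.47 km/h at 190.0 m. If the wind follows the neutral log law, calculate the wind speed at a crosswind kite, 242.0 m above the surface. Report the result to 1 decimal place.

24.1 km/h

Log law: V ∝ ln(z/z₀). From the pair, with r = V₁/V₂ = 0.77972,
ln z₀ = (ln z₁ − r·ln z₂)/(1 − r) = (3.4012 − 0.77972×5.2470)/0.22028 = -3.1324 → z₀ = 0.04361 m
V₃ = V₁ · ln(z₃/z₀)/ln(z₁/z₀) = 18.3 × 8.6213/6.5336 = 24.1476 km/h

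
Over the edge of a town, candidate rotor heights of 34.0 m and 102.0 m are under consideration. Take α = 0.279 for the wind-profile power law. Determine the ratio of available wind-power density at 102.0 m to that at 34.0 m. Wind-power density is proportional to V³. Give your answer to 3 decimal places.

2.508

Speed ratio: V_B/V_A = (z_B/z_A)^α = (102.0/34.0)^0.279 = (3.0000)^0.279 = 1.35868
Power-density ratio: P_B/P_A = (V_B/V_A)³ = (1.35868)³ = 2.50813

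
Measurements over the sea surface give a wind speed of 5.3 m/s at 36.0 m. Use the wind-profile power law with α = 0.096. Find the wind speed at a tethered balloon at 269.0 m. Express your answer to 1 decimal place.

Power-law profile: V₂ = V₁ · (z₂/z₁)^α
V₂ = 5.3 × (269.0/36.0)^0.096 = 5.3 × (7.4722)^0.096
    = 5.3 × 1.2130 = 6.4288 m/s

6.4 m/s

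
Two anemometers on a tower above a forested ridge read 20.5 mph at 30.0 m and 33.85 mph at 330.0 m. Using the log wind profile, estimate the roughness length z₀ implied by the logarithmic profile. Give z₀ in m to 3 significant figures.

z₀ ≈ 0.755 m

Log law: V(z) ∝ ln(z/z₀). With r = V₁/V₂ = 20.5/33.85 = 0.60561,
r · ln(z₂/z₀) = ln(z₁/z₀) ⇒ ln z₀ = (ln z₁ − r·ln z₂)/(1 − r)
ln z₀ = (3.40120 − 0.60561×5.79909) / 0.39439 = -0.2810
z₀ = exp(-0.2810) = 0.7551 m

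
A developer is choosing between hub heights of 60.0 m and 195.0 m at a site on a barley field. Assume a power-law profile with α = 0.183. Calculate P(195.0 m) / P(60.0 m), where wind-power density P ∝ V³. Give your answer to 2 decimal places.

1.91

Speed ratio: V_B/V_A = (z_B/z_A)^α = (195.0/60.0)^0.183 = (3.2500)^0.183 = 1.24072
Power-density ratio: P_B/P_A = (V_B/V_A)³ = (1.24072)³ = 1.90996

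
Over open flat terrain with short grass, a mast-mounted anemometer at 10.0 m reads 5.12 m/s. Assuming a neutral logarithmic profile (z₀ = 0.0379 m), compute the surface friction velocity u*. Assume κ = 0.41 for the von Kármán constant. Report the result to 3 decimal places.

Log law: V(z) = (u*/κ) · ln(z/z₀) ⇒ u* = κ · V / ln(z/z₀)
u* = 0.41 × 5.12 / ln(10.0/0.0379) = 0.41 × 5.12 / 5.5754
   = 2.0992 / 5.5754 = 0.3765 m/s

u* ≈ 0.377 m/s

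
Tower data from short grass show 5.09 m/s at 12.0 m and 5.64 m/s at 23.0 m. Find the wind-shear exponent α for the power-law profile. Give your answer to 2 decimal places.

Power law: V₂/V₁ = (z₂/z₁)^α ⇒ α = ln(V₂/V₁) / ln(z₂/z₁)
α = ln(5.64/5.09) / ln(23.0/12.0) = ln(1.1081) / ln(1.9167)
  = 0.10261 / 0.65059 = 0.15771

α ≈ 0.16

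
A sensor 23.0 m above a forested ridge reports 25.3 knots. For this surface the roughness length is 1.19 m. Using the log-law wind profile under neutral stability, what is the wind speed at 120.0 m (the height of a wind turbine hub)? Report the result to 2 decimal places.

39.41 knots

Log law: V(z) ∝ ln(z/z₀), so V₂/V₁ = ln(z₂/z₀) / ln(z₁/z₀).
ln(120.0/1.19) = 4.6135, ln(23.0/1.19) = 2.9615
V₂ = 25.3 × 4.6135/2.9615 = 25.3 × 1.5578 = 39.4128 knots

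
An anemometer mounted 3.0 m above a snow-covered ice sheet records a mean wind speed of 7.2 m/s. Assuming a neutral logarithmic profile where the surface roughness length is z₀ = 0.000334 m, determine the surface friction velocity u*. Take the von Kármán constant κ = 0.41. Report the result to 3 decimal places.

u* ≈ 0.324 m/s

Log law: V(z) = (u*/κ) · ln(z/z₀) ⇒ u* = κ · V / ln(z/z₀)
u* = 0.41 × 7.2 / ln(3.0/0.000334) = 0.41 × 7.2 / 9.1030
   = 2.9520 / 9.1030 = 0.3243 m/s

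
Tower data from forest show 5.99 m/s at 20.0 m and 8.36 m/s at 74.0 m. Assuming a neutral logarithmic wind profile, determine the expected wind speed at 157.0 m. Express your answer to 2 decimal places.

Log law: V ∝ ln(z/z₀). From the pair, with r = V₁/V₂ = 0.71651,
ln z₀ = (ln z₁ − r·ln z₂)/(1 − r) = (2.9957 − 0.71651×4.3041)/0.28349 = -0.3110 → z₀ = 0.7327 m
V₃ = V₁ · ln(z₃/z₀)/ln(z₁/z₀) = 5.99 × 5.3672/3.3067 = 9.7225 m/s

9.72 m/s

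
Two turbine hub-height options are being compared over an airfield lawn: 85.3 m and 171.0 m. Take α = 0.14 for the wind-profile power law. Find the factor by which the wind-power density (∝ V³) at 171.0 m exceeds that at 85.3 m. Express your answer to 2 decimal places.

1.34

Speed ratio: V_B/V_A = (z_B/z_A)^α = (171.0/85.3)^0.14 = (2.0047)^0.14 = 1.10227
Power-density ratio: P_B/P_A = (V_B/V_A)³ = (1.10227)³ = 1.33924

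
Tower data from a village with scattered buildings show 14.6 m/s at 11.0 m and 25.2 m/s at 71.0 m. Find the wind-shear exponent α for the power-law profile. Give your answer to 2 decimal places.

Power law: V₂/V₁ = (z₂/z₁)^α ⇒ α = ln(V₂/V₁) / ln(z₂/z₁)
α = ln(25.2/14.6) / ln(71.0/11.0) = ln(1.7260) / ln(6.4545)
  = 0.54582 / 1.86478 = 0.29270

α ≈ 0.29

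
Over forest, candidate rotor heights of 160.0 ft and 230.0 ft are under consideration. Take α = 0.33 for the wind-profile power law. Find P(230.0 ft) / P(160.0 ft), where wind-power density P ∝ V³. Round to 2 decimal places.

Speed ratio: V_B/V_A = (z_B/z_A)^α = (230.0/160.0)^0.33 = (1.4375)^0.33 = 1.12722
Power-density ratio: P_B/P_A = (V_B/V_A)³ = (1.12722)³ = 1.43229

1.43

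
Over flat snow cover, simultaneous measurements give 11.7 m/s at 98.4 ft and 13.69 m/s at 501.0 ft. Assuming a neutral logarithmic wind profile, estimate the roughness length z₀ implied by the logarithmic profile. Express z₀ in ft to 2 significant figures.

Log law: V(z) ∝ ln(z/z₀). With r = V₁/V₂ = 11.7/13.69 = 0.85464,
r · ln(z₂/z₀) = ln(z₁/z₀) ⇒ ln z₀ = (ln z₁ − r·ln z₂)/(1 − r)
ln z₀ = (4.58904 − 0.85464×6.21661) / 0.14536 = -4.9801
z₀ = exp(-4.9801) = 0.006874 ft

z₀ ≈ 0.0069 ft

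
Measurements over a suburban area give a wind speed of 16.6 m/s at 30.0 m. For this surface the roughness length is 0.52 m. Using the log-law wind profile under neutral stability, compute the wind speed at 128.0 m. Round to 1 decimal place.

22.5 m/s

Log law: V(z) ∝ ln(z/z₀), so V₂/V₁ = ln(z₂/z₀) / ln(z₁/z₀).
ln(128.0/0.52) = 5.5060, ln(30.0/0.52) = 4.0551
V₂ = 16.6 × 5.5060/4.0551 = 16.6 × 1.3578 = 22.5391 m/s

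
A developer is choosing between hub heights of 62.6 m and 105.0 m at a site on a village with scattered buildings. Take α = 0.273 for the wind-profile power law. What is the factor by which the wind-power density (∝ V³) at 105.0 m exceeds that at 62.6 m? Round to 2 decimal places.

1.53

Speed ratio: V_B/V_A = (z_B/z_A)^α = (105.0/62.6)^0.273 = (1.6773)^0.273 = 1.15165
Power-density ratio: P_B/P_A = (V_B/V_A)³ = (1.15165)³ = 1.52742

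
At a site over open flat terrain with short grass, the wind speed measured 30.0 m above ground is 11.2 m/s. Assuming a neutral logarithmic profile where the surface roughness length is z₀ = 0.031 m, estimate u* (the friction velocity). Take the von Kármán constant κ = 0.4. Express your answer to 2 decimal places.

u* ≈ 0.65 m/s

Log law: V(z) = (u*/κ) · ln(z/z₀) ⇒ u* = κ · V / ln(z/z₀)
u* = 0.4 × 11.2 / ln(30.0/0.031) = 0.4 × 11.2 / 6.8750
   = 4.4800 / 6.8750 = 0.6516 m/s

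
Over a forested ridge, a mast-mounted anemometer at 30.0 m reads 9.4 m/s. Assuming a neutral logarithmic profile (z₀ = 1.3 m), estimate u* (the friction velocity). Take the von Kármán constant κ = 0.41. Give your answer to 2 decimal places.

Log law: V(z) = (u*/κ) · ln(z/z₀) ⇒ u* = κ · V / ln(z/z₀)
u* = 0.41 × 9.4 / ln(30.0/1.3) = 0.41 × 9.4 / 3.1388
   = 3.8540 / 3.1388 = 1.2278 m/s

u* ≈ 1.23 m/s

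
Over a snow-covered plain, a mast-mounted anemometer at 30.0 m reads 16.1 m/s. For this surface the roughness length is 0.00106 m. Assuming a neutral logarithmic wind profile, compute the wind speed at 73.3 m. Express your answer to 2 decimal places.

Log law: V(z) ∝ ln(z/z₀), so V₂/V₁ = ln(z₂/z₀) / ln(z₁/z₀).
ln(73.3/0.00106) = 11.1440, ln(30.0/0.00106) = 10.2507
V₂ = 16.1 × 11.1440/10.2507 = 16.1 × 1.0872 = 17.5031 m/s

17.50 m/s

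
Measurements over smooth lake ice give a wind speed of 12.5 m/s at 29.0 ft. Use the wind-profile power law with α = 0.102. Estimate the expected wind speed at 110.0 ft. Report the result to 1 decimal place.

14.3 m/s

Power-law profile: V₂ = V₁ · (z₂/z₁)^α
V₂ = 12.5 × (110.0/29.0)^0.102 = 12.5 × (3.7931)^0.102
    = 12.5 × 1.1457 = 14.3208 m/s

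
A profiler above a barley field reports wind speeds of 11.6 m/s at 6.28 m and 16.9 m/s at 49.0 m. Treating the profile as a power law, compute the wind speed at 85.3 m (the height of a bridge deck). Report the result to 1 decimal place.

18.7 m/s

First find α: α = ln(V₂/V₁)/ln(z₂/z₁) = ln(16.9/11.6)/ln(49.0/6.28) = 0.37631/2.05445 = 0.1832
Extrapolate from 49.0 m to 85.3 m: V₃ = 16.9 × (85.3/49.0)^0.1832 = 16.9 × 1.1069 = 18.7062 m/s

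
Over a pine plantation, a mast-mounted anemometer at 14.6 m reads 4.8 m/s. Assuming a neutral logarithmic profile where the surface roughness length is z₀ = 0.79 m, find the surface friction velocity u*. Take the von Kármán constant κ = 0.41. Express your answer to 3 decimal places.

Log law: V(z) = (u*/κ) · ln(z/z₀) ⇒ u* = κ · V / ln(z/z₀)
u* = 0.41 × 4.8 / ln(14.6/0.79) = 0.41 × 4.8 / 2.9167
   = 1.9680 / 2.9167 = 0.6747 m/s

u* ≈ 0.675 m/s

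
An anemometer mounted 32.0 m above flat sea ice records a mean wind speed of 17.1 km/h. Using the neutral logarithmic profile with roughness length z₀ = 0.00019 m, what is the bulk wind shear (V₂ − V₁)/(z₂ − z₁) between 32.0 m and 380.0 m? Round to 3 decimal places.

Log law: V₂ = V₁ · ln(z₂/z₀)/ln(z₁/z₀) = 17.1 × 14.5087/12.0342 = 20.6160 km/h
ΔV/Δz = (20.6160 − 17.1)/(380.0 − 32.0) = 3.5160/348.0000 = 0.01010 km/h/m

0.010 km/h/m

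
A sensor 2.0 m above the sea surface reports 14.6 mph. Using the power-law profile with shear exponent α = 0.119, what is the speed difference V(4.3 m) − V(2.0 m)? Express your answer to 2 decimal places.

1.39 mph

Power law: V₂ = V₁ · (z₂/z₁)^α = 14.6 × (2.1500)^0.119 = 15.9924 mph
ΔV = 15.9924 − 14.6 = 1.3924 mph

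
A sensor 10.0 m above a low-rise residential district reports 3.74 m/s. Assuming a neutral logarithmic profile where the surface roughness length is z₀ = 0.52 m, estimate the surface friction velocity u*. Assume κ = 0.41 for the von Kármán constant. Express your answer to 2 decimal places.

u* ≈ 0.52 m/s

Log law: V(z) = (u*/κ) · ln(z/z₀) ⇒ u* = κ · V / ln(z/z₀)
u* = 0.41 × 3.74 / ln(10.0/0.52) = 0.41 × 3.74 / 2.9565
   = 1.5334 / 2.9565 = 0.5187 m/s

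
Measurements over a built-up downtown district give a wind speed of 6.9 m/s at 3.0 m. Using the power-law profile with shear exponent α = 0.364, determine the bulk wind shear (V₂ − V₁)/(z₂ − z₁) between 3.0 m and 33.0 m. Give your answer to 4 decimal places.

0.3205 m/s/m

Power law: V₂ = V₁ · (z₂/z₁)^α = 6.9 × (11.0000)^0.364 = 16.5164 m/s
ΔV/Δz = (16.5164 − 6.9)/(33.0 − 3.0) = 9.6164/30.0000 = 0.32055 m/s/m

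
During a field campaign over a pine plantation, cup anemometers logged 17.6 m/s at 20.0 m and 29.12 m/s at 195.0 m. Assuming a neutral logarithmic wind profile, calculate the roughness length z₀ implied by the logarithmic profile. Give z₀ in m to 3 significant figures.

z₀ ≈ 0.617 m

Log law: V(z) ∝ ln(z/z₀). With r = V₁/V₂ = 17.6/29.12 = 0.60440,
r · ln(z₂/z₀) = ln(z₁/z₀) ⇒ ln z₀ = (ln z₁ − r·ln z₂)/(1 − r)
ln z₀ = (2.99573 − 0.60440×5.27300) / 0.39560 = -0.4834
z₀ = exp(-0.4834) = 0.6167 m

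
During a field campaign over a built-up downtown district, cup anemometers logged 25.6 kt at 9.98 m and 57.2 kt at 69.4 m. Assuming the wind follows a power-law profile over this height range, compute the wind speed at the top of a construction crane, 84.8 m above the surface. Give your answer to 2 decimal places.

First find α: α = ln(V₂/V₁)/ln(z₂/z₁) = ln(57.2/25.6)/ln(69.4/9.98) = 0.80396/1.93930 = 0.4146
Extrapolate from 69.4 m to 84.8 m: V₃ = 57.2 × (84.8/69.4)^0.4146 = 57.2 × 1.0866 = 62.1553 kt

62.16 kt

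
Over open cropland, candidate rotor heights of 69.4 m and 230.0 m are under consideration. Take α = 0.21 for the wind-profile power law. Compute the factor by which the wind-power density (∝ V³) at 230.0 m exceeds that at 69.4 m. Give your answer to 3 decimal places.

Speed ratio: V_B/V_A = (z_B/z_A)^α = (230.0/69.4)^0.21 = (3.3141)^0.21 = 1.28611
Power-density ratio: P_B/P_A = (V_B/V_A)³ = (1.28611)³ = 2.12732

2.127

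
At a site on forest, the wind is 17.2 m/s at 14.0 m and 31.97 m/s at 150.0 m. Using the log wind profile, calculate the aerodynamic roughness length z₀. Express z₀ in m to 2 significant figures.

z₀ ≈ 0.88 m

Log law: V(z) ∝ ln(z/z₀). With r = V₁/V₂ = 17.2/31.97 = 0.53800,
r · ln(z₂/z₀) = ln(z₁/z₀) ⇒ ln z₀ = (ln z₁ − r·ln z₂)/(1 − r)
ln z₀ = (2.63906 − 0.53800×5.01064) / 0.46200 = -0.1227
z₀ = exp(-0.1227) = 0.8845 m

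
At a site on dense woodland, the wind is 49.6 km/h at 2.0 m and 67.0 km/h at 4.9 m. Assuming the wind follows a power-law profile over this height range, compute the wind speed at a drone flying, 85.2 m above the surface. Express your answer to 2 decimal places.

174.69 km/h

First find α: α = ln(V₂/V₁)/ln(z₂/z₁) = ln(67.0/49.6)/ln(4.9/2.0) = 0.30070/0.89609 = 0.3356
Extrapolate from 4.9 m to 85.2 m: V₃ = 67.0 × (85.2/4.9)^0.3356 = 67.0 × 2.6073 = 174.6889 km/h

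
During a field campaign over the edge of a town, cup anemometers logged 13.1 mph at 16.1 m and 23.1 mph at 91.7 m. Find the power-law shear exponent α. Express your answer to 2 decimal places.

α ≈ 0.33

Power law: V₂/V₁ = (z₂/z₁)^α ⇒ α = ln(V₂/V₁) / ln(z₂/z₁)
α = ln(23.1/13.1) / ln(91.7/16.1) = ln(1.7634) / ln(5.6957)
  = 0.56722 / 1.73970 = 0.32604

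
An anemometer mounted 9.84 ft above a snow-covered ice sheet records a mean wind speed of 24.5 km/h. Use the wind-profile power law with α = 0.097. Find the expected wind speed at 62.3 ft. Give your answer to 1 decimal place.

Power-law profile: V₂ = V₁ · (z₂/z₁)^α
V₂ = 24.5 × (62.3/9.84)^0.097 = 24.5 × (6.3313)^0.097
    = 24.5 × 1.1960 = 29.3029 km/h

29.3 km/h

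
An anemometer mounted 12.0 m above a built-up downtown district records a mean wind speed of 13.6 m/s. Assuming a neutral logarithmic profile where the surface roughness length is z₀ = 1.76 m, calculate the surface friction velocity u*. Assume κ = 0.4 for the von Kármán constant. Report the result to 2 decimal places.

Log law: V(z) = (u*/κ) · ln(z/z₀) ⇒ u* = κ · V / ln(z/z₀)
u* = 0.4 × 13.6 / ln(12.0/1.76) = 0.4 × 13.6 / 1.9196
   = 5.4400 / 1.9196 = 2.8339 m/s

u* ≈ 2.83 m/s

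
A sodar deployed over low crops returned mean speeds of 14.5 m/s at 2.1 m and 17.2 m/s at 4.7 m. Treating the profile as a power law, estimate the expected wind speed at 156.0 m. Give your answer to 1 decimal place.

First find α: α = ln(V₂/V₁)/ln(z₂/z₁) = ln(17.2/14.5)/ln(4.7/2.1) = 0.17076/0.80563 = 0.2120
Extrapolate from 4.7 m to 156.0 m: V₃ = 17.2 × (156.0/4.7)^0.2120 = 17.2 × 2.1009 = 36.1348 m/s

36.1 m/s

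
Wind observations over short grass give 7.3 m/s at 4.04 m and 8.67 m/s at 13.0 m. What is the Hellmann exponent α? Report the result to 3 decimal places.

Power law: V₂/V₁ = (z₂/z₁)^α ⇒ α = ln(V₂/V₁) / ln(z₂/z₁)
α = ln(8.67/7.3) / ln(13.0/4.04) = ln(1.1877) / ln(3.2178)
  = 0.17199 / 1.16870 = 0.14717

α ≈ 0.147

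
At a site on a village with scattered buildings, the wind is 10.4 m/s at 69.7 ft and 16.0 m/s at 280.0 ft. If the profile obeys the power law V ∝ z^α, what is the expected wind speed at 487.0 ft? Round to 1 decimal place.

First find α: α = ln(V₂/V₁)/ln(z₂/z₁) = ln(16.0/10.4)/ln(280.0/69.7) = 0.43078/1.39059 = 0.3098
Extrapolate from 280.0 ft to 487.0 ft: V₃ = 16.0 × (487.0/280.0)^0.3098 = 16.0 × 1.1870 = 18.9925 m/s

19.0 m/s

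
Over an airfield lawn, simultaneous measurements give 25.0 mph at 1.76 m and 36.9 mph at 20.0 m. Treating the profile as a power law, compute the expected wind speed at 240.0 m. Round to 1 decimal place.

54.9 mph

First find α: α = ln(V₂/V₁)/ln(z₂/z₁) = ln(36.9/25.0)/ln(20.0/1.76) = 0.38934/2.43042 = 0.1602
Extrapolate from 20.0 m to 240.0 m: V₃ = 36.9 × (240.0/20.0)^0.1602 = 36.9 × 1.4889 = 54.9419 mph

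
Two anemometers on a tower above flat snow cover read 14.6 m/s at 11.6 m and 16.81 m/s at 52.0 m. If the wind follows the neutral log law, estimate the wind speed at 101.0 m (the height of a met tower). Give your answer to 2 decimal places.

17.79 m/s

Log law: V ∝ ln(z/z₀). From the pair, with r = V₁/V₂ = 0.86853,
ln z₀ = (ln z₁ − r·ln z₂)/(1 − r) = (2.4510 − 0.86853×3.9512)/0.13147 = -7.4601 → z₀ = 0.0005756 m
V₃ = V₁ · ln(z₃/z₀)/ln(z₁/z₀) = 14.6 × 12.0752/9.9111 = 17.7880 m/s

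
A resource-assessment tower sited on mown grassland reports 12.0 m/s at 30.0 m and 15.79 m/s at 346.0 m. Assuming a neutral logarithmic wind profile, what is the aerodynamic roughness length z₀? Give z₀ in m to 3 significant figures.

z₀ ≈ 0.0130 m

Log law: V(z) ∝ ln(z/z₀). With r = V₁/V₂ = 12.0/15.79 = 0.75997,
r · ln(z₂/z₀) = ln(z₁/z₀) ⇒ ln z₀ = (ln z₁ − r·ln z₂)/(1 − r)
ln z₀ = (3.40120 − 0.75997×5.84644) / 0.24003 = -4.3410
z₀ = exp(-4.3410) = 0.01302 m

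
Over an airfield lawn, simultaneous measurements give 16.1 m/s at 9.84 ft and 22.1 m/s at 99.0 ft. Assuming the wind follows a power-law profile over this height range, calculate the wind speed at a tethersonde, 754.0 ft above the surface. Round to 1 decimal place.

29.2 m/s

First find α: α = ln(V₂/V₁)/ln(z₂/z₁) = ln(22.1/16.1)/ln(99.0/9.84) = 0.31676/2.30866 = 0.1372
Extrapolate from 99.0 ft to 754.0 ft: V₃ = 22.1 × (754.0/99.0)^0.1372 = 22.1 × 1.3212 = 29.1991 m/s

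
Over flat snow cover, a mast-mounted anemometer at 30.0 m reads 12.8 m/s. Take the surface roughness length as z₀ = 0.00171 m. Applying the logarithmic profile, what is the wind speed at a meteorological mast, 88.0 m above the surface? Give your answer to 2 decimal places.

14.21 m/s

Log law: V(z) ∝ ln(z/z₀), so V₂/V₁ = ln(z₂/z₀) / ln(z₁/z₀).
ln(88.0/0.00171) = 10.8486, ln(30.0/0.00171) = 9.7725
V₂ = 12.8 × 10.8486/9.7725 = 12.8 × 1.1101 = 14.2095 m/s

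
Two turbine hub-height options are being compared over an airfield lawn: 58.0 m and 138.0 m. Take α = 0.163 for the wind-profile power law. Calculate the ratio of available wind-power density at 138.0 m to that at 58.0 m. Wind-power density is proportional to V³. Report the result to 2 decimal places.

1.53

Speed ratio: V_B/V_A = (z_B/z_A)^α = (138.0/58.0)^0.163 = (2.3793)^0.163 = 1.15176
Power-density ratio: P_B/P_A = (V_B/V_A)³ = (1.15176)³ = 1.52786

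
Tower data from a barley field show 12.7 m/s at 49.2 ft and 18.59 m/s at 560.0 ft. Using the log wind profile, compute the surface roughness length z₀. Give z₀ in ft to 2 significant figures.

z₀ ≈ 0.26 ft

Log law: V(z) ∝ ln(z/z₀). With r = V₁/V₂ = 12.7/18.59 = 0.68316,
r · ln(z₂/z₀) = ln(z₁/z₀) ⇒ ln z₀ = (ln z₁ − r·ln z₂)/(1 − r)
ln z₀ = (3.89589 − 0.68316×6.32794) / 0.31684 = -1.3481
z₀ = exp(-1.3481) = 0.2597 ft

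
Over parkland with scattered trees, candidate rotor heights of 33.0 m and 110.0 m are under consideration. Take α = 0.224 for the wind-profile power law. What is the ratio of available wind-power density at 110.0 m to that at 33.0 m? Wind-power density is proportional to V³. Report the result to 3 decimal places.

2.246

Speed ratio: V_B/V_A = (z_B/z_A)^α = (110.0/33.0)^0.224 = (3.3333)^0.224 = 1.30956
Power-density ratio: P_B/P_A = (V_B/V_A)³ = (1.30956)³ = 2.24582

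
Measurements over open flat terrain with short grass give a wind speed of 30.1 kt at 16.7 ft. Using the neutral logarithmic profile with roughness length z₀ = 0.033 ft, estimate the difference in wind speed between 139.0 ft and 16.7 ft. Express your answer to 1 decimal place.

Log law: V₂ = V₁ · ln(z₂/z₀)/ln(z₁/z₀) = 30.1 × 8.3457/6.2267 = 40.3437 kt
ΔV = 40.3437 − 30.1 = 10.2437 kt

10.2 kt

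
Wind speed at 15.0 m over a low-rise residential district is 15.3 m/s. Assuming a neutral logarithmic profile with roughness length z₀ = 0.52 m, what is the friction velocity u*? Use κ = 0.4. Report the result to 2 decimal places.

Log law: V(z) = (u*/κ) · ln(z/z₀) ⇒ u* = κ · V / ln(z/z₀)
u* = 0.4 × 15.3 / ln(15.0/0.52) = 0.4 × 15.3 / 3.3620
   = 6.1200 / 3.3620 = 1.8204 m/s

u* ≈ 1.82 m/s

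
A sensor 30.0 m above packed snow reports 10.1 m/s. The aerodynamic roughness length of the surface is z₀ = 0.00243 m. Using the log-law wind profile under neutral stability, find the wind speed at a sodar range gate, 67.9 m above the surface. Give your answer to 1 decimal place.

11.0 m/s

Log law: V(z) ∝ ln(z/z₀), so V₂/V₁ = ln(z₂/z₀) / ln(z₁/z₀).
ln(67.9/0.00243) = 10.2379, ln(30.0/0.00243) = 9.4211
V₂ = 10.1 × 10.2379/9.4211 = 10.1 × 1.0867 = 10.9757 m/s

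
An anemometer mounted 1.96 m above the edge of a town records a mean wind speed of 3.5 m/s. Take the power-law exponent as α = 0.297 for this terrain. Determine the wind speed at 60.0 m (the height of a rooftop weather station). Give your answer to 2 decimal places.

9.67 m/s

Power-law profile: V₂ = V₁ · (z₂/z₁)^α
V₂ = 3.5 × (60.0/1.96)^0.297 = 3.5 × (30.6122)^0.297
    = 3.5 × 2.7626 = 9.6689 m/s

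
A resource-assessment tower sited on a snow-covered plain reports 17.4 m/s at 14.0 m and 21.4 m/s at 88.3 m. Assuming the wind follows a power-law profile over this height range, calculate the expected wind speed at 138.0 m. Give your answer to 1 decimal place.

22.5 m/s

First find α: α = ln(V₂/V₁)/ln(z₂/z₁) = ln(21.4/17.4)/ln(88.3/14.0) = 0.20692/1.84168 = 0.1124
Extrapolate from 88.3 m to 138.0 m: V₃ = 21.4 × (138.0/88.3)^0.1124 = 21.4 × 1.0514 = 22.5010 m/s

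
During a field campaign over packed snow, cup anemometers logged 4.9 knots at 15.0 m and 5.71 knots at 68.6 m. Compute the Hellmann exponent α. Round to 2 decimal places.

Power law: V₂/V₁ = (z₂/z₁)^α ⇒ α = ln(V₂/V₁) / ln(z₂/z₁)
α = ln(5.71/4.9) / ln(68.6/15.0) = ln(1.1653) / ln(4.5733)
  = 0.15298 / 1.52024 = 0.10063

α ≈ 0.10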